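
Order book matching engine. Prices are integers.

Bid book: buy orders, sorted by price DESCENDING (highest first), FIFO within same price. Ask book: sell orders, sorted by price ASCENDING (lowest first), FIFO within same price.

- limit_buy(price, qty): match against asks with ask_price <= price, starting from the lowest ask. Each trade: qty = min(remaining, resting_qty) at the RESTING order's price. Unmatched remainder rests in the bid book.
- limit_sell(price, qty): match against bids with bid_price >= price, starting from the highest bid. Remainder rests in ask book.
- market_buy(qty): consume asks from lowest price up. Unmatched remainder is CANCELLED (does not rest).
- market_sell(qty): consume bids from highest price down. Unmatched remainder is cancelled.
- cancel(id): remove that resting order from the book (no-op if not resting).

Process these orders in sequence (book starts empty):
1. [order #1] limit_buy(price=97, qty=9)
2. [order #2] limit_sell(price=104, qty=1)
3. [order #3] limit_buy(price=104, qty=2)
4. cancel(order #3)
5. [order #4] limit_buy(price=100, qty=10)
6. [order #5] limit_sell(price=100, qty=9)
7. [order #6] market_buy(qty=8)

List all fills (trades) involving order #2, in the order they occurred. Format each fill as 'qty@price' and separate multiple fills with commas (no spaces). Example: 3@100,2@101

After op 1 [order #1] limit_buy(price=97, qty=9): fills=none; bids=[#1:9@97] asks=[-]
After op 2 [order #2] limit_sell(price=104, qty=1): fills=none; bids=[#1:9@97] asks=[#2:1@104]
After op 3 [order #3] limit_buy(price=104, qty=2): fills=#3x#2:1@104; bids=[#3:1@104 #1:9@97] asks=[-]
After op 4 cancel(order #3): fills=none; bids=[#1:9@97] asks=[-]
After op 5 [order #4] limit_buy(price=100, qty=10): fills=none; bids=[#4:10@100 #1:9@97] asks=[-]
After op 6 [order #5] limit_sell(price=100, qty=9): fills=#4x#5:9@100; bids=[#4:1@100 #1:9@97] asks=[-]
After op 7 [order #6] market_buy(qty=8): fills=none; bids=[#4:1@100 #1:9@97] asks=[-]

Answer: 1@104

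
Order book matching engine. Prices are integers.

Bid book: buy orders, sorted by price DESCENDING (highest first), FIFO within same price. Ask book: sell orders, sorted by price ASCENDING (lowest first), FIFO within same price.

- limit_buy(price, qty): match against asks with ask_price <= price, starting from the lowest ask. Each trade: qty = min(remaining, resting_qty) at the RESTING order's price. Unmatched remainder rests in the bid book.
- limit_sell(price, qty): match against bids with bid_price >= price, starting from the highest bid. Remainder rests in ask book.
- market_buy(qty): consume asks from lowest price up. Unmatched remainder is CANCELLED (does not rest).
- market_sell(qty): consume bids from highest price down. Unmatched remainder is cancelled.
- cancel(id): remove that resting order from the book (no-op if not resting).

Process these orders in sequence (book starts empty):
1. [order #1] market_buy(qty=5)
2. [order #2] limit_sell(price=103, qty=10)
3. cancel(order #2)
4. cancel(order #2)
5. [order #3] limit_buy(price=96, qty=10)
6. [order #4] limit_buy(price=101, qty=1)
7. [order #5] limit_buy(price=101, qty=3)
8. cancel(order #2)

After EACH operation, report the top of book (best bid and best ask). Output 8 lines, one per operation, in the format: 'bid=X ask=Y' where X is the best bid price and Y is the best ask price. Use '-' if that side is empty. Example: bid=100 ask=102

After op 1 [order #1] market_buy(qty=5): fills=none; bids=[-] asks=[-]
After op 2 [order #2] limit_sell(price=103, qty=10): fills=none; bids=[-] asks=[#2:10@103]
After op 3 cancel(order #2): fills=none; bids=[-] asks=[-]
After op 4 cancel(order #2): fills=none; bids=[-] asks=[-]
After op 5 [order #3] limit_buy(price=96, qty=10): fills=none; bids=[#3:10@96] asks=[-]
After op 6 [order #4] limit_buy(price=101, qty=1): fills=none; bids=[#4:1@101 #3:10@96] asks=[-]
After op 7 [order #5] limit_buy(price=101, qty=3): fills=none; bids=[#4:1@101 #5:3@101 #3:10@96] asks=[-]
After op 8 cancel(order #2): fills=none; bids=[#4:1@101 #5:3@101 #3:10@96] asks=[-]

Answer: bid=- ask=-
bid=- ask=103
bid=- ask=-
bid=- ask=-
bid=96 ask=-
bid=101 ask=-
bid=101 ask=-
bid=101 ask=-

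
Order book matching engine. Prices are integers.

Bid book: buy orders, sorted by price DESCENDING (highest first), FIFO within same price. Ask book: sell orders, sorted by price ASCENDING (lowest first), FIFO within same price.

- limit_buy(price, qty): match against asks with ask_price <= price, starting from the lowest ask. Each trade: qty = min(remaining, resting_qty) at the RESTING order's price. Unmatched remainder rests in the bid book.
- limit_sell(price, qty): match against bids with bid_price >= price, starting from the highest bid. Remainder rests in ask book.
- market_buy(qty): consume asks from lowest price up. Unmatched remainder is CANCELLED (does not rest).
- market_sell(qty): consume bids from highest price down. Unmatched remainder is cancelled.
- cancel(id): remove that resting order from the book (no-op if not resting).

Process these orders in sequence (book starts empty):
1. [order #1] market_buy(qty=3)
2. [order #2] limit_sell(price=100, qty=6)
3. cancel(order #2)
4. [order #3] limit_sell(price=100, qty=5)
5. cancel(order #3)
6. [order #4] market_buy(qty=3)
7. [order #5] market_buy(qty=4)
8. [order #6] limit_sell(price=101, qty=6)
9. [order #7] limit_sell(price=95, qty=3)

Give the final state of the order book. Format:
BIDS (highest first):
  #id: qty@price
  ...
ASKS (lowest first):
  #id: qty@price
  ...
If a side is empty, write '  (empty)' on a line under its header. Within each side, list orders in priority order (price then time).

Answer: BIDS (highest first):
  (empty)
ASKS (lowest first):
  #7: 3@95
  #6: 6@101

Derivation:
After op 1 [order #1] market_buy(qty=3): fills=none; bids=[-] asks=[-]
After op 2 [order #2] limit_sell(price=100, qty=6): fills=none; bids=[-] asks=[#2:6@100]
After op 3 cancel(order #2): fills=none; bids=[-] asks=[-]
After op 4 [order #3] limit_sell(price=100, qty=5): fills=none; bids=[-] asks=[#3:5@100]
After op 5 cancel(order #3): fills=none; bids=[-] asks=[-]
After op 6 [order #4] market_buy(qty=3): fills=none; bids=[-] asks=[-]
After op 7 [order #5] market_buy(qty=4): fills=none; bids=[-] asks=[-]
After op 8 [order #6] limit_sell(price=101, qty=6): fills=none; bids=[-] asks=[#6:6@101]
After op 9 [order #7] limit_sell(price=95, qty=3): fills=none; bids=[-] asks=[#7:3@95 #6:6@101]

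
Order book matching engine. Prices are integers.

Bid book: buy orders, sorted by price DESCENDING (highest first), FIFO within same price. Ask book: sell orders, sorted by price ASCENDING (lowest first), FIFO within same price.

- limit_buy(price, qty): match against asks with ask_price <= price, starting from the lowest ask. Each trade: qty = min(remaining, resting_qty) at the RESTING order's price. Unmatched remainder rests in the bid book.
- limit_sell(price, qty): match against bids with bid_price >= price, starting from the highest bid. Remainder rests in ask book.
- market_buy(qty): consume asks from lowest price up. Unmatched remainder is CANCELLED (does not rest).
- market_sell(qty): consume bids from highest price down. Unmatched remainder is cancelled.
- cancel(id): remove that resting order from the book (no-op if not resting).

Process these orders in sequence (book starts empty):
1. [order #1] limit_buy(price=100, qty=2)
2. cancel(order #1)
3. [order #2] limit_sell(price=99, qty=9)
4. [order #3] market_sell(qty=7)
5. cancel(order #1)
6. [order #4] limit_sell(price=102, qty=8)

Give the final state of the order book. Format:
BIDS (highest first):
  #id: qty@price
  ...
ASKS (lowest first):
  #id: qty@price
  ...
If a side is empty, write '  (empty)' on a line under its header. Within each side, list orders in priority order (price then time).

Answer: BIDS (highest first):
  (empty)
ASKS (lowest first):
  #2: 9@99
  #4: 8@102

Derivation:
After op 1 [order #1] limit_buy(price=100, qty=2): fills=none; bids=[#1:2@100] asks=[-]
After op 2 cancel(order #1): fills=none; bids=[-] asks=[-]
After op 3 [order #2] limit_sell(price=99, qty=9): fills=none; bids=[-] asks=[#2:9@99]
After op 4 [order #3] market_sell(qty=7): fills=none; bids=[-] asks=[#2:9@99]
After op 5 cancel(order #1): fills=none; bids=[-] asks=[#2:9@99]
After op 6 [order #4] limit_sell(price=102, qty=8): fills=none; bids=[-] asks=[#2:9@99 #4:8@102]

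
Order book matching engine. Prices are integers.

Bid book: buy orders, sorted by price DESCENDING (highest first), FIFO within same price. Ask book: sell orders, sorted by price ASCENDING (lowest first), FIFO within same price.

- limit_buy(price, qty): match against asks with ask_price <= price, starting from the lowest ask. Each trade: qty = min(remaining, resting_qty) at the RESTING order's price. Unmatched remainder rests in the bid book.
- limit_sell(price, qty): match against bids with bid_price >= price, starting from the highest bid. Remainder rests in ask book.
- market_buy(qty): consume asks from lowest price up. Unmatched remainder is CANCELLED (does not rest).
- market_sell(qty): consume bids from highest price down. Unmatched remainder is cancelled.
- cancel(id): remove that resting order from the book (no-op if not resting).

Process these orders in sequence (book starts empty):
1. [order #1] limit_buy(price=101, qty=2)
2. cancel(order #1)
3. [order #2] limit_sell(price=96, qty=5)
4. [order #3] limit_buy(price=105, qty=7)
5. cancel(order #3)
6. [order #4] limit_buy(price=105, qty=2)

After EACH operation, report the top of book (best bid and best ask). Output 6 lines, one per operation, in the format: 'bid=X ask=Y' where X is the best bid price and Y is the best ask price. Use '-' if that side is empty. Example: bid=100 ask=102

After op 1 [order #1] limit_buy(price=101, qty=2): fills=none; bids=[#1:2@101] asks=[-]
After op 2 cancel(order #1): fills=none; bids=[-] asks=[-]
After op 3 [order #2] limit_sell(price=96, qty=5): fills=none; bids=[-] asks=[#2:5@96]
After op 4 [order #3] limit_buy(price=105, qty=7): fills=#3x#2:5@96; bids=[#3:2@105] asks=[-]
After op 5 cancel(order #3): fills=none; bids=[-] asks=[-]
After op 6 [order #4] limit_buy(price=105, qty=2): fills=none; bids=[#4:2@105] asks=[-]

Answer: bid=101 ask=-
bid=- ask=-
bid=- ask=96
bid=105 ask=-
bid=- ask=-
bid=105 ask=-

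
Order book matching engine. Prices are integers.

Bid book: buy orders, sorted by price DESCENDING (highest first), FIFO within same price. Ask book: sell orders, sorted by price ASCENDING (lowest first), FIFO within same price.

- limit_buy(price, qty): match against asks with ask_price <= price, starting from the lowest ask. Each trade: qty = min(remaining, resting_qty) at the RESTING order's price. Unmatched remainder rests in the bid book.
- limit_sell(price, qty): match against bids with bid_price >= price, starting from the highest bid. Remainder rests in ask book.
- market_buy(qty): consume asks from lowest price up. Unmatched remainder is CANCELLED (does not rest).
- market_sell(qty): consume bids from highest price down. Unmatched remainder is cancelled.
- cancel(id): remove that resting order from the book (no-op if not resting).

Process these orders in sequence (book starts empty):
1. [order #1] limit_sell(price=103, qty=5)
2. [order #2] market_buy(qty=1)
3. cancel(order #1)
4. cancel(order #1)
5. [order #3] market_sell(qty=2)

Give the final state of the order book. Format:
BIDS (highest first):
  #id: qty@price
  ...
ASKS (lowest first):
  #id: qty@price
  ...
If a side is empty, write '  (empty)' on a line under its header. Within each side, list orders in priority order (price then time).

Answer: BIDS (highest first):
  (empty)
ASKS (lowest first):
  (empty)

Derivation:
After op 1 [order #1] limit_sell(price=103, qty=5): fills=none; bids=[-] asks=[#1:5@103]
After op 2 [order #2] market_buy(qty=1): fills=#2x#1:1@103; bids=[-] asks=[#1:4@103]
After op 3 cancel(order #1): fills=none; bids=[-] asks=[-]
After op 4 cancel(order #1): fills=none; bids=[-] asks=[-]
After op 5 [order #3] market_sell(qty=2): fills=none; bids=[-] asks=[-]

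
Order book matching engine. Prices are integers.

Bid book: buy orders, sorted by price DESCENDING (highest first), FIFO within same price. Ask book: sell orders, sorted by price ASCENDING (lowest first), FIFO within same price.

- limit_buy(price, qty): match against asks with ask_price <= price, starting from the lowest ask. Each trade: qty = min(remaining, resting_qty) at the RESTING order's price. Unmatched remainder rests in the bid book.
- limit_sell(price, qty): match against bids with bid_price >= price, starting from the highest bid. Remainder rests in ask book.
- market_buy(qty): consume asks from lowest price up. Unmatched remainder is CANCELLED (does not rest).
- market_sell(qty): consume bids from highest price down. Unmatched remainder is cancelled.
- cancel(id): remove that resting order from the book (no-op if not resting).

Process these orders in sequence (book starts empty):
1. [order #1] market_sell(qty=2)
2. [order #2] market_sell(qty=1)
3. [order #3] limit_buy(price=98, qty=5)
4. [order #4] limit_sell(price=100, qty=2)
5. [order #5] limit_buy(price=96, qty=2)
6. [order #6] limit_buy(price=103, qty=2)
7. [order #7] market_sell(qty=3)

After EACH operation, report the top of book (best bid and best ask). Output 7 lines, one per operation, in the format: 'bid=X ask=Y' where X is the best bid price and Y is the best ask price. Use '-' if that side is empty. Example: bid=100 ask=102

Answer: bid=- ask=-
bid=- ask=-
bid=98 ask=-
bid=98 ask=100
bid=98 ask=100
bid=98 ask=-
bid=98 ask=-

Derivation:
After op 1 [order #1] market_sell(qty=2): fills=none; bids=[-] asks=[-]
After op 2 [order #2] market_sell(qty=1): fills=none; bids=[-] asks=[-]
After op 3 [order #3] limit_buy(price=98, qty=5): fills=none; bids=[#3:5@98] asks=[-]
After op 4 [order #4] limit_sell(price=100, qty=2): fills=none; bids=[#3:5@98] asks=[#4:2@100]
After op 5 [order #5] limit_buy(price=96, qty=2): fills=none; bids=[#3:5@98 #5:2@96] asks=[#4:2@100]
After op 6 [order #6] limit_buy(price=103, qty=2): fills=#6x#4:2@100; bids=[#3:5@98 #5:2@96] asks=[-]
After op 7 [order #7] market_sell(qty=3): fills=#3x#7:3@98; bids=[#3:2@98 #5:2@96] asks=[-]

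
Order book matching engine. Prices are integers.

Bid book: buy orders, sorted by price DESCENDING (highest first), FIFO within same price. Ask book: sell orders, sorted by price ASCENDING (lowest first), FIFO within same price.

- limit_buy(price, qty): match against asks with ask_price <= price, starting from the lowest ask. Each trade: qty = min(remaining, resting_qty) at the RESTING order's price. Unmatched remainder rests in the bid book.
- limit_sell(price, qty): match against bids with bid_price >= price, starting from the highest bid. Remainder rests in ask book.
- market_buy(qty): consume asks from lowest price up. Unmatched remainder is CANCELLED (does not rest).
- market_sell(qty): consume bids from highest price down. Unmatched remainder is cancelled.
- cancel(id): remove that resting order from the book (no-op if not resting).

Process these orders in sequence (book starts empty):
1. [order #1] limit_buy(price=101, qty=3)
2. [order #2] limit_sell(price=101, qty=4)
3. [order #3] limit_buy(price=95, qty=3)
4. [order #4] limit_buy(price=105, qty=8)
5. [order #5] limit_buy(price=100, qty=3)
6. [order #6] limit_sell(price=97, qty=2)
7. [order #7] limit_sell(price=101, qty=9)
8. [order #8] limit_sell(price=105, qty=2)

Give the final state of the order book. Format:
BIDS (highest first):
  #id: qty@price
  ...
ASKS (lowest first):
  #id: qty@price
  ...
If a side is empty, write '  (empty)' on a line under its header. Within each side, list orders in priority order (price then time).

Answer: BIDS (highest first):
  #5: 3@100
  #3: 3@95
ASKS (lowest first):
  #7: 4@101
  #8: 2@105

Derivation:
After op 1 [order #1] limit_buy(price=101, qty=3): fills=none; bids=[#1:3@101] asks=[-]
After op 2 [order #2] limit_sell(price=101, qty=4): fills=#1x#2:3@101; bids=[-] asks=[#2:1@101]
After op 3 [order #3] limit_buy(price=95, qty=3): fills=none; bids=[#3:3@95] asks=[#2:1@101]
After op 4 [order #4] limit_buy(price=105, qty=8): fills=#4x#2:1@101; bids=[#4:7@105 #3:3@95] asks=[-]
After op 5 [order #5] limit_buy(price=100, qty=3): fills=none; bids=[#4:7@105 #5:3@100 #3:3@95] asks=[-]
After op 6 [order #6] limit_sell(price=97, qty=2): fills=#4x#6:2@105; bids=[#4:5@105 #5:3@100 #3:3@95] asks=[-]
After op 7 [order #7] limit_sell(price=101, qty=9): fills=#4x#7:5@105; bids=[#5:3@100 #3:3@95] asks=[#7:4@101]
After op 8 [order #8] limit_sell(price=105, qty=2): fills=none; bids=[#5:3@100 #3:3@95] asks=[#7:4@101 #8:2@105]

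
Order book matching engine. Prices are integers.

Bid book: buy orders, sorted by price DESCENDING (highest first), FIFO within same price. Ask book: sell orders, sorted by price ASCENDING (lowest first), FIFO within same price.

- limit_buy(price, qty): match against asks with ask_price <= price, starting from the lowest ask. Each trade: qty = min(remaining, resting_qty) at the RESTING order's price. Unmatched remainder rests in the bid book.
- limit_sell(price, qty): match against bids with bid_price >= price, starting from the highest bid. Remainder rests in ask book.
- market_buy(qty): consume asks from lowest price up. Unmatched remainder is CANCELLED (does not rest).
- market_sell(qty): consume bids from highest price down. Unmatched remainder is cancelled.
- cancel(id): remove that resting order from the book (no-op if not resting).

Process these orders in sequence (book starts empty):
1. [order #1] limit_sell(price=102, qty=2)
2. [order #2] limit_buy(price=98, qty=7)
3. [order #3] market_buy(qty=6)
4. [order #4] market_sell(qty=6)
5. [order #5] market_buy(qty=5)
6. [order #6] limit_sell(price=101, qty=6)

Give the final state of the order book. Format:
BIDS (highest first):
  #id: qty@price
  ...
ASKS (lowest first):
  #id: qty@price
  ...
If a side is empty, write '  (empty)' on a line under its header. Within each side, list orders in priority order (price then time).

Answer: BIDS (highest first):
  #2: 1@98
ASKS (lowest first):
  #6: 6@101

Derivation:
After op 1 [order #1] limit_sell(price=102, qty=2): fills=none; bids=[-] asks=[#1:2@102]
After op 2 [order #2] limit_buy(price=98, qty=7): fills=none; bids=[#2:7@98] asks=[#1:2@102]
After op 3 [order #3] market_buy(qty=6): fills=#3x#1:2@102; bids=[#2:7@98] asks=[-]
After op 4 [order #4] market_sell(qty=6): fills=#2x#4:6@98; bids=[#2:1@98] asks=[-]
After op 5 [order #5] market_buy(qty=5): fills=none; bids=[#2:1@98] asks=[-]
After op 6 [order #6] limit_sell(price=101, qty=6): fills=none; bids=[#2:1@98] asks=[#6:6@101]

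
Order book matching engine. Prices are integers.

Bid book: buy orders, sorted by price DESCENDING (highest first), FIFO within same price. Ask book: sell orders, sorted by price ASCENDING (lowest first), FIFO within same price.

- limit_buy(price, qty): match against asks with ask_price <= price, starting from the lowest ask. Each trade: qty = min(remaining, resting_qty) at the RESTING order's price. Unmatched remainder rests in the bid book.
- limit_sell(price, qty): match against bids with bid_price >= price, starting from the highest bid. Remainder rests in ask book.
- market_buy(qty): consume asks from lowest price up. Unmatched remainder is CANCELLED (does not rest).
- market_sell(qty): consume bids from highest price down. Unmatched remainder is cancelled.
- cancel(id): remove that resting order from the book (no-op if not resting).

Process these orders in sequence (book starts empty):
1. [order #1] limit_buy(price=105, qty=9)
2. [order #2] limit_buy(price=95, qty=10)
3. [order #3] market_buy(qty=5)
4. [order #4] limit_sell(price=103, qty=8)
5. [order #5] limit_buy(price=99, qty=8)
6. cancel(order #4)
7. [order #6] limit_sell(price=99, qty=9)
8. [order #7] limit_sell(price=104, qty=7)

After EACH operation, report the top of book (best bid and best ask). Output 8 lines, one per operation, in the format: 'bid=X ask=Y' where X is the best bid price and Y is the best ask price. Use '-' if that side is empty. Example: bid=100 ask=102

After op 1 [order #1] limit_buy(price=105, qty=9): fills=none; bids=[#1:9@105] asks=[-]
After op 2 [order #2] limit_buy(price=95, qty=10): fills=none; bids=[#1:9@105 #2:10@95] asks=[-]
After op 3 [order #3] market_buy(qty=5): fills=none; bids=[#1:9@105 #2:10@95] asks=[-]
After op 4 [order #4] limit_sell(price=103, qty=8): fills=#1x#4:8@105; bids=[#1:1@105 #2:10@95] asks=[-]
After op 5 [order #5] limit_buy(price=99, qty=8): fills=none; bids=[#1:1@105 #5:8@99 #2:10@95] asks=[-]
After op 6 cancel(order #4): fills=none; bids=[#1:1@105 #5:8@99 #2:10@95] asks=[-]
After op 7 [order #6] limit_sell(price=99, qty=9): fills=#1x#6:1@105 #5x#6:8@99; bids=[#2:10@95] asks=[-]
After op 8 [order #7] limit_sell(price=104, qty=7): fills=none; bids=[#2:10@95] asks=[#7:7@104]

Answer: bid=105 ask=-
bid=105 ask=-
bid=105 ask=-
bid=105 ask=-
bid=105 ask=-
bid=105 ask=-
bid=95 ask=-
bid=95 ask=104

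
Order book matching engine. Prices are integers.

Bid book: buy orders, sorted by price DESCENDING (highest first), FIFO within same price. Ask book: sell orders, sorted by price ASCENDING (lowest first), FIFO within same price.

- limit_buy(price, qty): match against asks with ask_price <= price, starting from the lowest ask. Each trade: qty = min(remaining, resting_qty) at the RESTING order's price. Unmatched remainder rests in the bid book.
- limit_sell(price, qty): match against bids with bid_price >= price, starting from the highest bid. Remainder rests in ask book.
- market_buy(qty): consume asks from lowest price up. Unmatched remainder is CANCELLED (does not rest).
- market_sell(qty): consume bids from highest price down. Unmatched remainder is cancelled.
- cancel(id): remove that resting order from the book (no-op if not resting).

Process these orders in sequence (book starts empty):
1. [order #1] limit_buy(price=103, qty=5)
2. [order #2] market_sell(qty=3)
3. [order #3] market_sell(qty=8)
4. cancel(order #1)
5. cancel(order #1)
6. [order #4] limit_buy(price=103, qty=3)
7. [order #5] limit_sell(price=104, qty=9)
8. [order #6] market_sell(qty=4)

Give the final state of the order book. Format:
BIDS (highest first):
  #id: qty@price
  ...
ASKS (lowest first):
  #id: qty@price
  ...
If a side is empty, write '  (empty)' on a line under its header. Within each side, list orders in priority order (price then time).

After op 1 [order #1] limit_buy(price=103, qty=5): fills=none; bids=[#1:5@103] asks=[-]
After op 2 [order #2] market_sell(qty=3): fills=#1x#2:3@103; bids=[#1:2@103] asks=[-]
After op 3 [order #3] market_sell(qty=8): fills=#1x#3:2@103; bids=[-] asks=[-]
After op 4 cancel(order #1): fills=none; bids=[-] asks=[-]
After op 5 cancel(order #1): fills=none; bids=[-] asks=[-]
After op 6 [order #4] limit_buy(price=103, qty=3): fills=none; bids=[#4:3@103] asks=[-]
After op 7 [order #5] limit_sell(price=104, qty=9): fills=none; bids=[#4:3@103] asks=[#5:9@104]
After op 8 [order #6] market_sell(qty=4): fills=#4x#6:3@103; bids=[-] asks=[#5:9@104]

Answer: BIDS (highest first):
  (empty)
ASKS (lowest first):
  #5: 9@104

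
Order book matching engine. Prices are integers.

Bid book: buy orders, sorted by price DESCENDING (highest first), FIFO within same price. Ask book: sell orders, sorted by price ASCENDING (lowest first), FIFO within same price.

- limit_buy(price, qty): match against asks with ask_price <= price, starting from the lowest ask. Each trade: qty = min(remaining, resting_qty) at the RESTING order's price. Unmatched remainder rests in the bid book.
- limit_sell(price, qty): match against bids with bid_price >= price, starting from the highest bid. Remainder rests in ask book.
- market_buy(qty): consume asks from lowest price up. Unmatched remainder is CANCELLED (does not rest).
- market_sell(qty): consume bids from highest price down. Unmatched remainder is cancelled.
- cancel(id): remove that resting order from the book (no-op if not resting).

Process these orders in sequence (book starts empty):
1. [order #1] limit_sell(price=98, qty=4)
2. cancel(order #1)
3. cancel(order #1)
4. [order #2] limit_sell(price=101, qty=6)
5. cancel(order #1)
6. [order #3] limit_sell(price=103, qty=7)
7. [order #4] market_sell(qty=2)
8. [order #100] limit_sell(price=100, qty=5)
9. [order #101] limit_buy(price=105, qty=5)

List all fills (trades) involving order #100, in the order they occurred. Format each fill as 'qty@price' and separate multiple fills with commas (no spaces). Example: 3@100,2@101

Answer: 5@100

Derivation:
After op 1 [order #1] limit_sell(price=98, qty=4): fills=none; bids=[-] asks=[#1:4@98]
After op 2 cancel(order #1): fills=none; bids=[-] asks=[-]
After op 3 cancel(order #1): fills=none; bids=[-] asks=[-]
After op 4 [order #2] limit_sell(price=101, qty=6): fills=none; bids=[-] asks=[#2:6@101]
After op 5 cancel(order #1): fills=none; bids=[-] asks=[#2:6@101]
After op 6 [order #3] limit_sell(price=103, qty=7): fills=none; bids=[-] asks=[#2:6@101 #3:7@103]
After op 7 [order #4] market_sell(qty=2): fills=none; bids=[-] asks=[#2:6@101 #3:7@103]
After op 8 [order #100] limit_sell(price=100, qty=5): fills=none; bids=[-] asks=[#100:5@100 #2:6@101 #3:7@103]
After op 9 [order #101] limit_buy(price=105, qty=5): fills=#101x#100:5@100; bids=[-] asks=[#2:6@101 #3:7@103]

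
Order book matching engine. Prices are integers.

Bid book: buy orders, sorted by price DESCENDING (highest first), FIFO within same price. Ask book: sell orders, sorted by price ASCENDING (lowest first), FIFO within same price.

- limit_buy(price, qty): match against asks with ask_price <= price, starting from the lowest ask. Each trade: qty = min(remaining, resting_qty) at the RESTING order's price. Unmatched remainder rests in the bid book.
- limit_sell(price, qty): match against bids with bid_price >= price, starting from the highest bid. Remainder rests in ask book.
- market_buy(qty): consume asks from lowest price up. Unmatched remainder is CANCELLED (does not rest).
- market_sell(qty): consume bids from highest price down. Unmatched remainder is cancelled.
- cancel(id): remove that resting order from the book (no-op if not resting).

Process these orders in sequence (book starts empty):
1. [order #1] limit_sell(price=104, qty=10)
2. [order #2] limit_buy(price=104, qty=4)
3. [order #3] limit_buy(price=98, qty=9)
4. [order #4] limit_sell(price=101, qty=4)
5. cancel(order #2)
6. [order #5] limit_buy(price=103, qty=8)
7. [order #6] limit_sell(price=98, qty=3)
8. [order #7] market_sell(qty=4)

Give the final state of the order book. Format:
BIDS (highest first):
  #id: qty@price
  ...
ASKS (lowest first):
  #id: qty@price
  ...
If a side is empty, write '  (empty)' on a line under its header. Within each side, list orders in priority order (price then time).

After op 1 [order #1] limit_sell(price=104, qty=10): fills=none; bids=[-] asks=[#1:10@104]
After op 2 [order #2] limit_buy(price=104, qty=4): fills=#2x#1:4@104; bids=[-] asks=[#1:6@104]
After op 3 [order #3] limit_buy(price=98, qty=9): fills=none; bids=[#3:9@98] asks=[#1:6@104]
After op 4 [order #4] limit_sell(price=101, qty=4): fills=none; bids=[#3:9@98] asks=[#4:4@101 #1:6@104]
After op 5 cancel(order #2): fills=none; bids=[#3:9@98] asks=[#4:4@101 #1:6@104]
After op 6 [order #5] limit_buy(price=103, qty=8): fills=#5x#4:4@101; bids=[#5:4@103 #3:9@98] asks=[#1:6@104]
After op 7 [order #6] limit_sell(price=98, qty=3): fills=#5x#6:3@103; bids=[#5:1@103 #3:9@98] asks=[#1:6@104]
After op 8 [order #7] market_sell(qty=4): fills=#5x#7:1@103 #3x#7:3@98; bids=[#3:6@98] asks=[#1:6@104]

Answer: BIDS (highest first):
  #3: 6@98
ASKS (lowest first):
  #1: 6@104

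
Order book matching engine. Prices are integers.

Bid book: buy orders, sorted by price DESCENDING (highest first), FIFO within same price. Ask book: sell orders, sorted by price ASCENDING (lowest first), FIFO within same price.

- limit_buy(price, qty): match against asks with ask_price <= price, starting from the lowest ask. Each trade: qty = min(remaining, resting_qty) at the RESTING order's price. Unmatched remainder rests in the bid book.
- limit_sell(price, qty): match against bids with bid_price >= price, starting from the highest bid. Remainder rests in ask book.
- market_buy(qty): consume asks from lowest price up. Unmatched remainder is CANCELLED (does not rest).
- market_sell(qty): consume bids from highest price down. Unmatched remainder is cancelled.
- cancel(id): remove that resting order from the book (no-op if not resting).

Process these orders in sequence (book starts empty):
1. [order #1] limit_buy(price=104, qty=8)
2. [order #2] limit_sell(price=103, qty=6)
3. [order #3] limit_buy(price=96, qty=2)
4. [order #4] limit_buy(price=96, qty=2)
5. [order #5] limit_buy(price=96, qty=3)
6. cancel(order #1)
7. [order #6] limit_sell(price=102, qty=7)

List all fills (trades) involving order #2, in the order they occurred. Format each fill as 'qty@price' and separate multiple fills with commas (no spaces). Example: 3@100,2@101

After op 1 [order #1] limit_buy(price=104, qty=8): fills=none; bids=[#1:8@104] asks=[-]
After op 2 [order #2] limit_sell(price=103, qty=6): fills=#1x#2:6@104; bids=[#1:2@104] asks=[-]
After op 3 [order #3] limit_buy(price=96, qty=2): fills=none; bids=[#1:2@104 #3:2@96] asks=[-]
After op 4 [order #4] limit_buy(price=96, qty=2): fills=none; bids=[#1:2@104 #3:2@96 #4:2@96] asks=[-]
After op 5 [order #5] limit_buy(price=96, qty=3): fills=none; bids=[#1:2@104 #3:2@96 #4:2@96 #5:3@96] asks=[-]
After op 6 cancel(order #1): fills=none; bids=[#3:2@96 #4:2@96 #5:3@96] asks=[-]
After op 7 [order #6] limit_sell(price=102, qty=7): fills=none; bids=[#3:2@96 #4:2@96 #5:3@96] asks=[#6:7@102]

Answer: 6@104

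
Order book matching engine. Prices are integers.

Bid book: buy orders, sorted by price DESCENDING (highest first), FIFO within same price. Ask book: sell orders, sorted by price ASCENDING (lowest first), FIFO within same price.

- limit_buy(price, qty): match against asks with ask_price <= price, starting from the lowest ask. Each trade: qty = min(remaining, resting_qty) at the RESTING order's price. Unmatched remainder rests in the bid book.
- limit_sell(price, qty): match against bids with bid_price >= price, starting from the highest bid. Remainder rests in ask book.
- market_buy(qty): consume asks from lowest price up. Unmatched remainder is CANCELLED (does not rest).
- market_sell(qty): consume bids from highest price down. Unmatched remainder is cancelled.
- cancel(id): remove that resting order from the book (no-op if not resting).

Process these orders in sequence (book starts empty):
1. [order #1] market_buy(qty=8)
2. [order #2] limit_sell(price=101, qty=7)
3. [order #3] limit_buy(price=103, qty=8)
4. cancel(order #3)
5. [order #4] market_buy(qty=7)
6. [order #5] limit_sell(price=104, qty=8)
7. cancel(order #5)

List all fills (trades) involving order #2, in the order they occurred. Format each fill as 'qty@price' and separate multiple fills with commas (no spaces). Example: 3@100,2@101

After op 1 [order #1] market_buy(qty=8): fills=none; bids=[-] asks=[-]
After op 2 [order #2] limit_sell(price=101, qty=7): fills=none; bids=[-] asks=[#2:7@101]
After op 3 [order #3] limit_buy(price=103, qty=8): fills=#3x#2:7@101; bids=[#3:1@103] asks=[-]
After op 4 cancel(order #3): fills=none; bids=[-] asks=[-]
After op 5 [order #4] market_buy(qty=7): fills=none; bids=[-] asks=[-]
After op 6 [order #5] limit_sell(price=104, qty=8): fills=none; bids=[-] asks=[#5:8@104]
After op 7 cancel(order #5): fills=none; bids=[-] asks=[-]

Answer: 7@101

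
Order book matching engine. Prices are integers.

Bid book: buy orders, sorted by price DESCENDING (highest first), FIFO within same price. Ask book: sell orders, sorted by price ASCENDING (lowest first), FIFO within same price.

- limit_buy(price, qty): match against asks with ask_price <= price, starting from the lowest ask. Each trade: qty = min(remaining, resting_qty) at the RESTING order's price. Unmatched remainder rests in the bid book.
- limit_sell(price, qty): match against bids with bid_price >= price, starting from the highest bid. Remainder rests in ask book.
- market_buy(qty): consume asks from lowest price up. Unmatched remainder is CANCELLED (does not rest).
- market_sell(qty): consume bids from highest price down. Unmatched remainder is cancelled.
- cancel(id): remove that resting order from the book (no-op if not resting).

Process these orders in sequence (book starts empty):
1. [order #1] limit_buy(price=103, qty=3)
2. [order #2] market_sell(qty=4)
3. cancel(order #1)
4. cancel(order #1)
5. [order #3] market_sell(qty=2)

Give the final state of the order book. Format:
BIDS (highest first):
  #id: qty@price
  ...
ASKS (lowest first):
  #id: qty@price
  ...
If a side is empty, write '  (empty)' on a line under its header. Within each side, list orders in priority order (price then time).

After op 1 [order #1] limit_buy(price=103, qty=3): fills=none; bids=[#1:3@103] asks=[-]
After op 2 [order #2] market_sell(qty=4): fills=#1x#2:3@103; bids=[-] asks=[-]
After op 3 cancel(order #1): fills=none; bids=[-] asks=[-]
After op 4 cancel(order #1): fills=none; bids=[-] asks=[-]
After op 5 [order #3] market_sell(qty=2): fills=none; bids=[-] asks=[-]

Answer: BIDS (highest first):
  (empty)
ASKS (lowest first):
  (empty)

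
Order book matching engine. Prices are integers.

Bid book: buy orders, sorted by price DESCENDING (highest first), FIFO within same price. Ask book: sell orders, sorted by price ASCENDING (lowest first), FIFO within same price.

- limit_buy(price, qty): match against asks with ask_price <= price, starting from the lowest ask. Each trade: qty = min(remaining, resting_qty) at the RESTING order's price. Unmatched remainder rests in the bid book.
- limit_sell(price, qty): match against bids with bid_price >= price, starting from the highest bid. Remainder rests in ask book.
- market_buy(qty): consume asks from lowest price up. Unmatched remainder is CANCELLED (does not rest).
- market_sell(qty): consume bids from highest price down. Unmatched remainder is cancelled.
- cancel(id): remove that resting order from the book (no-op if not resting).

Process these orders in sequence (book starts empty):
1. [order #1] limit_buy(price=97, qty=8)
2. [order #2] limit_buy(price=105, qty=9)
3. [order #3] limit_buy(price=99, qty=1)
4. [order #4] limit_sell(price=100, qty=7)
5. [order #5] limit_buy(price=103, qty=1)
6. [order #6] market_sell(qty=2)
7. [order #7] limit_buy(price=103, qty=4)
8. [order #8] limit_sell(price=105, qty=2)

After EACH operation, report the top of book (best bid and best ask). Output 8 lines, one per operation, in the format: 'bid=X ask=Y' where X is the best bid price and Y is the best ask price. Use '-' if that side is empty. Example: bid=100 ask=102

Answer: bid=97 ask=-
bid=105 ask=-
bid=105 ask=-
bid=105 ask=-
bid=105 ask=-
bid=103 ask=-
bid=103 ask=-
bid=103 ask=105

Derivation:
After op 1 [order #1] limit_buy(price=97, qty=8): fills=none; bids=[#1:8@97] asks=[-]
After op 2 [order #2] limit_buy(price=105, qty=9): fills=none; bids=[#2:9@105 #1:8@97] asks=[-]
After op 3 [order #3] limit_buy(price=99, qty=1): fills=none; bids=[#2:9@105 #3:1@99 #1:8@97] asks=[-]
After op 4 [order #4] limit_sell(price=100, qty=7): fills=#2x#4:7@105; bids=[#2:2@105 #3:1@99 #1:8@97] asks=[-]
After op 5 [order #5] limit_buy(price=103, qty=1): fills=none; bids=[#2:2@105 #5:1@103 #3:1@99 #1:8@97] asks=[-]
After op 6 [order #6] market_sell(qty=2): fills=#2x#6:2@105; bids=[#5:1@103 #3:1@99 #1:8@97] asks=[-]
After op 7 [order #7] limit_buy(price=103, qty=4): fills=none; bids=[#5:1@103 #7:4@103 #3:1@99 #1:8@97] asks=[-]
After op 8 [order #8] limit_sell(price=105, qty=2): fills=none; bids=[#5:1@103 #7:4@103 #3:1@99 #1:8@97] asks=[#8:2@105]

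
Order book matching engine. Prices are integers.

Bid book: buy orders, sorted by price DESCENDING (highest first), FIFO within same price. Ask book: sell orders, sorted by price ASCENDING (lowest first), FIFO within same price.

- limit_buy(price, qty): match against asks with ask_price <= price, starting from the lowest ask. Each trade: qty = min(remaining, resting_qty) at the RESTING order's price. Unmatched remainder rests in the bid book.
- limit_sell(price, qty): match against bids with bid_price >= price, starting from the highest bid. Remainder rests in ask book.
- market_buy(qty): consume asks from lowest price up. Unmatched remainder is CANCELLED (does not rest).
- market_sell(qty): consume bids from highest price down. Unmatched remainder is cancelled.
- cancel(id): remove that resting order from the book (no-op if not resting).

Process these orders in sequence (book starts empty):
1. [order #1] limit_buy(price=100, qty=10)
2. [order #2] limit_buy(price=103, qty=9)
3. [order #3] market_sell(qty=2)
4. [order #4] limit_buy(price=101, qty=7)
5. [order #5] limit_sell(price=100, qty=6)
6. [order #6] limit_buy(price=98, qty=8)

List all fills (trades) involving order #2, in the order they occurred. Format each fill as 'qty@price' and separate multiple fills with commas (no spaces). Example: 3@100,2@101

After op 1 [order #1] limit_buy(price=100, qty=10): fills=none; bids=[#1:10@100] asks=[-]
After op 2 [order #2] limit_buy(price=103, qty=9): fills=none; bids=[#2:9@103 #1:10@100] asks=[-]
After op 3 [order #3] market_sell(qty=2): fills=#2x#3:2@103; bids=[#2:7@103 #1:10@100] asks=[-]
After op 4 [order #4] limit_buy(price=101, qty=7): fills=none; bids=[#2:7@103 #4:7@101 #1:10@100] asks=[-]
After op 5 [order #5] limit_sell(price=100, qty=6): fills=#2x#5:6@103; bids=[#2:1@103 #4:7@101 #1:10@100] asks=[-]
After op 6 [order #6] limit_buy(price=98, qty=8): fills=none; bids=[#2:1@103 #4:7@101 #1:10@100 #6:8@98] asks=[-]

Answer: 2@103,6@103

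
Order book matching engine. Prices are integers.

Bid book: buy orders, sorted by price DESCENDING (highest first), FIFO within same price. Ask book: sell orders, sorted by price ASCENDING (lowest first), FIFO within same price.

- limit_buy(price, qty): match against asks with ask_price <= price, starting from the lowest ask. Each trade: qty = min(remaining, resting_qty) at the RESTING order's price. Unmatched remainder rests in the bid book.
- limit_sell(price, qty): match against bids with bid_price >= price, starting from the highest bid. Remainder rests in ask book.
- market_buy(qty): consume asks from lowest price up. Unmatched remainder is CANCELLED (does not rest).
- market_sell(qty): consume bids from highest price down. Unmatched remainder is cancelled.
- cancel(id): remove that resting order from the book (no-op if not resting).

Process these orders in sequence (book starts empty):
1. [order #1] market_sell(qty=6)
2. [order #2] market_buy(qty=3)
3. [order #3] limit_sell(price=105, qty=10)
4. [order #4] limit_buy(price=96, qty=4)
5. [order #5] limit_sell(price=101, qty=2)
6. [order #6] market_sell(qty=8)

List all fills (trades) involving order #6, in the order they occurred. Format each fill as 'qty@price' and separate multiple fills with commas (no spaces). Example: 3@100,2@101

After op 1 [order #1] market_sell(qty=6): fills=none; bids=[-] asks=[-]
After op 2 [order #2] market_buy(qty=3): fills=none; bids=[-] asks=[-]
After op 3 [order #3] limit_sell(price=105, qty=10): fills=none; bids=[-] asks=[#3:10@105]
After op 4 [order #4] limit_buy(price=96, qty=4): fills=none; bids=[#4:4@96] asks=[#3:10@105]
After op 5 [order #5] limit_sell(price=101, qty=2): fills=none; bids=[#4:4@96] asks=[#5:2@101 #3:10@105]
After op 6 [order #6] market_sell(qty=8): fills=#4x#6:4@96; bids=[-] asks=[#5:2@101 #3:10@105]

Answer: 4@96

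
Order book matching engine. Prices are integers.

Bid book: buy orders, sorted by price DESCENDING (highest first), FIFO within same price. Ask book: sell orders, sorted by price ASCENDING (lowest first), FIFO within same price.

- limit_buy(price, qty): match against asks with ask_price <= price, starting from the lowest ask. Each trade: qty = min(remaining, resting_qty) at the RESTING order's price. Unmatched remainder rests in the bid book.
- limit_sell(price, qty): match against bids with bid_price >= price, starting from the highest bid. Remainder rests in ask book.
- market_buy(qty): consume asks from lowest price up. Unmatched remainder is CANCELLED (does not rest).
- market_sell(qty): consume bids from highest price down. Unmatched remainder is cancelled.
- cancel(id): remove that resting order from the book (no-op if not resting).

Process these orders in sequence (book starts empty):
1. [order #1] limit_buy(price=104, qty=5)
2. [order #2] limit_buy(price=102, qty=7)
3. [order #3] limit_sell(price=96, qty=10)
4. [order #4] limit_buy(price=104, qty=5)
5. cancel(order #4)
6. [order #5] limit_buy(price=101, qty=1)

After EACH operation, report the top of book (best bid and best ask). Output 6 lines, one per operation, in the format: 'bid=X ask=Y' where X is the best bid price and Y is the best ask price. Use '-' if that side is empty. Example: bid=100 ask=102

After op 1 [order #1] limit_buy(price=104, qty=5): fills=none; bids=[#1:5@104] asks=[-]
After op 2 [order #2] limit_buy(price=102, qty=7): fills=none; bids=[#1:5@104 #2:7@102] asks=[-]
After op 3 [order #3] limit_sell(price=96, qty=10): fills=#1x#3:5@104 #2x#3:5@102; bids=[#2:2@102] asks=[-]
After op 4 [order #4] limit_buy(price=104, qty=5): fills=none; bids=[#4:5@104 #2:2@102] asks=[-]
After op 5 cancel(order #4): fills=none; bids=[#2:2@102] asks=[-]
After op 6 [order #5] limit_buy(price=101, qty=1): fills=none; bids=[#2:2@102 #5:1@101] asks=[-]

Answer: bid=104 ask=-
bid=104 ask=-
bid=102 ask=-
bid=104 ask=-
bid=102 ask=-
bid=102 ask=-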